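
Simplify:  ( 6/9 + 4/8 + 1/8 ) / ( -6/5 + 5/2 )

Numerator: 6/9 + 4/8 + 1/8 = 31/24
Denominator: -6/5 + 5/2 = 13/10
Divide: (31/24) · (10/13) = 155/156

155/156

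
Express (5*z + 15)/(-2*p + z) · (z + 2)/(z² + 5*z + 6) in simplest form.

Factor: 5*z + 15 = 5·(z + 3);  z² + 5*z + 6 = (z + 2)·(z + 3)
Cancel the common factors (z + 2), (z + 3).

5/(-2*p + z)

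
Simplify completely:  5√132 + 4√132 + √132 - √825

15*√33

5√132 = 10*√33; 4√132 = 8*√33; √132 = 2*√33; √825 = 5*√33
Combine: (10 + 8 + 2 - 5)·√33 = 15*√33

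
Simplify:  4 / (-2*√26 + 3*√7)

Multiply numerator and denominator by 3*√7 + 2*√26.
Denominator becomes -41; numerator becomes 12*√7 + 8*√26.

(-8*√26 - 12*√7)/41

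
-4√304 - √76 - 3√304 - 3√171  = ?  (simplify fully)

-39*√19

4√304 = 16*√19; √76 = 2*√19; 3√304 = 12*√19; 3√171 = 9*√19
Combine: (-16 - 2 - 12 - 9)·√19 = -39*√19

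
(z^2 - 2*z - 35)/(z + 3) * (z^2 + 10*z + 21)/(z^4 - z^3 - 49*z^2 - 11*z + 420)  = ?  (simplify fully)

(z + 7)/(z^2 + z - 12)

Factor: z^2 - 2*z - 35 = (z + 5)*(z - 7);  z^2 + 10*z + 21 = (z + 3)*(z + 7);  z^4 - z^3 - 49*z^2 - 11*z + 420 = (z - 7)*(z + 5)*(z - 3)*(z + 4)
Cancel the common factors (z + 5), (z + 3), (z - 7).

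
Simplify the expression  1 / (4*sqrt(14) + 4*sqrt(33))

Multiply numerator and denominator by -4*sqrt(14) + 4*sqrt(33).
Denominator becomes 304; numerator becomes -4*sqrt(14) + 4*sqrt(33).

(-sqrt(14) + sqrt(33))/76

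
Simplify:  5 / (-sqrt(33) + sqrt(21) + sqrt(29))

Group as (sqrt(21) + sqrt(29)) - sqrt(33); multiply by (sqrt(21) + sqrt(29)) + sqrt(33), then rationalise the remaining surd.

(-85*sqrt(33) + 125*sqrt(29) + 205*sqrt(21) + 30*sqrt(2233))/2147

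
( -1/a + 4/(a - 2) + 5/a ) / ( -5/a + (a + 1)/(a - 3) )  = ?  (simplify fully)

Numerator: -1/a + 4/(a - 2) + 5/a = (8*a - 8)/(a² - 2*a)
Denominator: -5/a + (a + 1)/(a - 3) = (a² - 4*a + 15)/(a² - 3*a)
Divide: ((8*a - 8)/(a² - 2*a)) · ((a² - 3*a)/(a² - 4*a + 15)) = (8*a² - 32*a + 24)/(a³ - 6*a² + 23*a - 30)

(8*a² - 32*a + 24)/(a³ - 6*a² + 23*a - 30)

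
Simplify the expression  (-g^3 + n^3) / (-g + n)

Apply the difference-of-cubes factorisation and cancel (-g + n).

g^2 + g*n + n^2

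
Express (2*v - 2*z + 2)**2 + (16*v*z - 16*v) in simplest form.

Expanding gives 4*v**2 + 8*v*z - 8*v + 4*z**2 - 8*z + 4, a perfect square.

4*(v + z - 1)**2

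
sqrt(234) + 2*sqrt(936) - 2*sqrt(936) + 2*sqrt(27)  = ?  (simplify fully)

sqrt(234) = 3*sqrt(26); 2*sqrt(936) = 12*sqrt(26); 2*sqrt(936) = 12*sqrt(26); 2*sqrt(27) = 6*sqrt(3)

6*sqrt(3) + 3*sqrt(26)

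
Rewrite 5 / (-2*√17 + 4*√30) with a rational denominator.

Multiply numerator and denominator by 2*√17 + 4*√30.
Denominator becomes 412; numerator becomes 10*√17 + 20*√30.

(5*√17 + 10*√30)/206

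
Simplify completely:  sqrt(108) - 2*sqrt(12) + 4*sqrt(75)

sqrt(108) = 6*sqrt(3); 2*sqrt(12) = 4*sqrt(3); 4*sqrt(75) = 20*sqrt(3)
Combine: (6 - 4 + 20)·sqrt(3) = 22*sqrt(3)

22*sqrt(3)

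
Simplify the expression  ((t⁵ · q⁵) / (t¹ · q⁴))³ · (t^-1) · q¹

Inside the bracket: t⁴ · q¹
Raise to the power 3: t^12 · q³
Multiply by (t^-1) · q¹: add exponents.

q⁴*t^11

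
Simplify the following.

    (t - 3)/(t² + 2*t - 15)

Factor: t² + 2*t - 15 = (t - 3)·(t + 5)
Cancel the common factor (t - 3).

1/(t + 5)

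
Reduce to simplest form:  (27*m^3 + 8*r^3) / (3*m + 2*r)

Factor as (a+b)(a^2-ab+b^2) with a=(3*m), b=(2*r).

9*m^2 - 6*m*r + 4*r^2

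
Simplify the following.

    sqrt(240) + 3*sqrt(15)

sqrt(240) = 4*sqrt(15); 3*sqrt(15) = 3*sqrt(15)
Combine: (4 + 3)·sqrt(15) = 7*sqrt(15)

7*sqrt(15)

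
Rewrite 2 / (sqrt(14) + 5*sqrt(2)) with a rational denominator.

Multiply numerator and denominator by -sqrt(14) + 5*sqrt(2).
Denominator becomes 36; numerator becomes -2*sqrt(14) + 10*sqrt(2).

(-sqrt(14) + 5*sqrt(2))/18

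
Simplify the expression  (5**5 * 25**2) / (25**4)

5**1

5**5 = 5**5; 25**2 = 5**4; 25**4 = 5**8
Combine exponents: 5**1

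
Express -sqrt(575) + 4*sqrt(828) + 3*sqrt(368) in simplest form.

sqrt(575) = 5*sqrt(23); 4*sqrt(828) = 24*sqrt(23); 3*sqrt(368) = 12*sqrt(23)
Combine: (-5 + 24 + 12)·sqrt(23) = 31*sqrt(23)

31*sqrt(23)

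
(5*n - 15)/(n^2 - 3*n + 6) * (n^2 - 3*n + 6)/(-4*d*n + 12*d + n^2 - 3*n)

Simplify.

-5/(4*d - n)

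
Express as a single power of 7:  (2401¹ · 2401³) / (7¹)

7^15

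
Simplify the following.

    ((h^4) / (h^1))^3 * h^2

h^11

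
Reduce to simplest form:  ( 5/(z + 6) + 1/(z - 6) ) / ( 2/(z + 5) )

Numerator: 5/(z + 6) + 1/(z - 6) = (6*z - 24)/(z² - 36)
Denominator: 2/(z + 5) = 2/(z + 5)
Divide: ((6*z - 24)/(z² - 36)) · (z/2 + 5/2) = (3*z² + 3*z - 60)/(z² - 36)

(3*z² + 3*z - 60)/(z² - 36)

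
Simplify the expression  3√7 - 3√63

-6*√7

3√7 = 3*√7; 3√63 = 9*√7
Combine: (3 - 9)·√7 = -6*√7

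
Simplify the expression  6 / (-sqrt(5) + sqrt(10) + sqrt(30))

(-30*sqrt(10) - 24*sqrt(15) + 42*sqrt(5) + 18*sqrt(30))/5

Group as (sqrt(10) + sqrt(30)) - sqrt(5); multiply by (sqrt(10) + sqrt(30)) + sqrt(5), then rationalise the remaining surd.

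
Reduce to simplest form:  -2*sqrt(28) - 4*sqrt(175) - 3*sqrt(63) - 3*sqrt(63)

-42*sqrt(7)

2*sqrt(28) = 4*sqrt(7); 4*sqrt(175) = 20*sqrt(7); 3*sqrt(63) = 9*sqrt(7); 3*sqrt(63) = 9*sqrt(7)
Combine: (-4 - 20 - 9 - 9)·sqrt(7) = -42*sqrt(7)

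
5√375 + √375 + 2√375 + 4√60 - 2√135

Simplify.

5√375 = 25*√15; √375 = 5*√15; 2√375 = 10*√15; 4√60 = 8*√15; 2√135 = 6*√15
Combine: (25 + 5 + 10 + 8 - 6)·√15 = 42*√15

42*√15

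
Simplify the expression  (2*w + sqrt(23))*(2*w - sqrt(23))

4*w**2 - 23

Difference of squares with P = 2*w, Q = sqrt(23).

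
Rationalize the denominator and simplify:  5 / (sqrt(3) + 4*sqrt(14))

(-5*sqrt(3) + 20*sqrt(14))/221

Multiply numerator and denominator by -4*sqrt(14) + sqrt(3).
Denominator becomes -221; numerator becomes -20*sqrt(14) + 5*sqrt(3).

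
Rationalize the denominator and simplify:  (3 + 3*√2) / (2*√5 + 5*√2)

Multiply numerator and denominator by -2*√5 + 5*√2.
Denominator becomes 30; numerator becomes -6*√10 - 6*√5 + 15*√2 + 30.

(-2*√10 - 2*√5 + 5*√2 + 10)/10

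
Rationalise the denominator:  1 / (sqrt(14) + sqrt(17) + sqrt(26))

(-4*sqrt(1547) + 5*sqrt(26) + 23*sqrt(17) + 29*sqrt(14))/927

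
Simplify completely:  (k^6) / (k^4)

Quotient: k^2

k^2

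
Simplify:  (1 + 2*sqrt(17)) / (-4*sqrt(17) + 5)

(-141 - 14*sqrt(17))/247

Multiply numerator and denominator by 5 + 4*sqrt(17).
Denominator becomes -247; numerator becomes 14*sqrt(17) + 141.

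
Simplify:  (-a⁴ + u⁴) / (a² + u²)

-a² + u²

-a⁴ + u⁴ factors as (-a + u)*(a + u)*(a² + u²).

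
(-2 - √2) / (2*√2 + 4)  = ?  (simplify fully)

Multiply numerator and denominator by -2*√2 + 4.
Denominator becomes 8; numerator becomes -4.

-1/2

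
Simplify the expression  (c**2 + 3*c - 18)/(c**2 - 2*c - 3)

(c + 6)/(c + 1)

Factor: c**2 + 3*c - 18 = (c + 6)*(c - 3);  c**2 - 2*c - 3 = (c - 3)*(c + 1)
Cancel the common factor (c - 3).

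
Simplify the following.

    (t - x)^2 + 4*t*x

(t + x)^2

Expanding gives t^2 + 2*t*x + x^2, a perfect square.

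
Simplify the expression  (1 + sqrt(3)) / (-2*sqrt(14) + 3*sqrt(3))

Multiply numerator and denominator by 3*sqrt(3) + 2*sqrt(14).
Denominator becomes -29; numerator becomes 3*sqrt(3) + 2*sqrt(14) + 9 + 2*sqrt(42).

(-2*sqrt(42) - 9 - 2*sqrt(14) - 3*sqrt(3))/29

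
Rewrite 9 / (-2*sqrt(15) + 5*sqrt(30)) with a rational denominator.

(6*sqrt(15) + 15*sqrt(30))/230

Multiply numerator and denominator by 2*sqrt(15) + 5*sqrt(30).
Denominator becomes 690; numerator becomes 18*sqrt(15) + 45*sqrt(30).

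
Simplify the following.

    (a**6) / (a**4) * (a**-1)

Quotient: a**2
Multiply by (a**-1): add exponents.

a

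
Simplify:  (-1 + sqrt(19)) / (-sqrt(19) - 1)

Multiply numerator and denominator by -1 + sqrt(19).
Denominator becomes -18; numerator becomes -2*sqrt(19) + 20.

-(-sqrt(19) + 1)^2/18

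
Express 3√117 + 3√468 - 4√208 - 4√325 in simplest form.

-9*√13

3√117 = 9*√13; 3√468 = 18*√13; 4√208 = 16*√13; 4√325 = 20*√13
Combine: (9 + 18 - 16 - 20)·√13 = -9*√13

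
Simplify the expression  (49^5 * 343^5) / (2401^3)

49^5 = 7^10; 343^5 = 7^15; 2401^3 = 7^12
Combine exponents: 7^13

7^13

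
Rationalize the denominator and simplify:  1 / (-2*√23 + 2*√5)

(-√23 - √5)/36

Multiply numerator and denominator by 2*√5 + 2*√23.
Denominator becomes -72; numerator becomes 2*√5 + 2*√23.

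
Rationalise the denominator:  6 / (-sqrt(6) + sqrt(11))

(6*sqrt(6) + 6*sqrt(11))/5

Multiply numerator and denominator by sqrt(6) + sqrt(11).
Denominator becomes 5; numerator becomes 6*sqrt(6) + 6*sqrt(11).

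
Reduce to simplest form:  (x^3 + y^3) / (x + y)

x^3 + y^3 = (x + y)(x^2 - x*y + y^2).

x^2 - x*y + y^2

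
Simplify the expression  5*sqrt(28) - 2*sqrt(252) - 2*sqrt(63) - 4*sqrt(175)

5*sqrt(28) = 10*sqrt(7); 2*sqrt(252) = 12*sqrt(7); 2*sqrt(63) = 6*sqrt(7); 4*sqrt(175) = 20*sqrt(7)
Combine: (10 - 12 - 6 - 20)·sqrt(7) = -28*sqrt(7)

-28*sqrt(7)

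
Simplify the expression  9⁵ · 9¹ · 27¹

3^15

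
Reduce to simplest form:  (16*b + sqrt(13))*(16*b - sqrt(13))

(16*b)^2 - (sqrt(13))^2 = 256*b^2 - 13.

256*b^2 - 13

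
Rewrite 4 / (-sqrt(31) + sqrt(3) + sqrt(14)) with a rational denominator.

(-14*sqrt(31) - 20*sqrt(14) - 42*sqrt(3) - 2*sqrt(1302))/7

Group as (sqrt(3) + sqrt(14)) - sqrt(31); multiply by (sqrt(3) + sqrt(14)) + sqrt(31), then rationalise the remaining surd.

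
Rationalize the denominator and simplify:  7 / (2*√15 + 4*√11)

Multiply numerator and denominator by -4*√11 + 2*√15.
Denominator becomes -116; numerator becomes -28*√11 + 14*√15.

(-7*√15 + 14*√11)/58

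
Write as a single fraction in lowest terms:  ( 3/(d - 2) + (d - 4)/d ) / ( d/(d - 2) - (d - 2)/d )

(d**2 - 3*d + 8)/(4*d - 4)

Numerator: 3/(d - 2) + (d - 4)/d = (d**2 - 3*d + 8)/(d**2 - 2*d)
Denominator: d/(d - 2) - (d - 2)/d = (4*d - 4)/(d**2 - 2*d)
Divide: ((d**2 - 3*d + 8)/(d**2 - 2*d)) · ((d**2 - 2*d)/(4*d - 4)) = (d**2 - 3*d + 8)/(4*d - 4)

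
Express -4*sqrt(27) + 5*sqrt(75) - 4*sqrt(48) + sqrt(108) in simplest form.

3*sqrt(3)

4*sqrt(27) = 12*sqrt(3); 5*sqrt(75) = 25*sqrt(3); 4*sqrt(48) = 16*sqrt(3); sqrt(108) = 6*sqrt(3)
Combine: (-12 + 25 - 16 + 6)·sqrt(3) = 3*sqrt(3)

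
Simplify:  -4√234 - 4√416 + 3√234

4√234 = 12*√26; 4√416 = 16*√26; 3√234 = 9*√26
Combine: (-12 - 16 + 9)·√26 = -19*√26

-19*√26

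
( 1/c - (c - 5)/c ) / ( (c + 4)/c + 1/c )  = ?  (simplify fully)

Numerator: 1/c - (c - 5)/c = (-c + 6)/c
Denominator: (c + 4)/c + 1/c = (c + 5)/c
Divide: ((-c + 6)/c) · (c/(c + 5)) = (-c + 6)/(c + 5)

(-c + 6)/(c + 5)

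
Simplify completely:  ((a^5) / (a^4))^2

a^2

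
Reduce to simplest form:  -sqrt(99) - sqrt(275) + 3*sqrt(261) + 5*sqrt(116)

-8*sqrt(11) + 19*sqrt(29)

sqrt(99) = 3*sqrt(11); sqrt(275) = 5*sqrt(11); 3*sqrt(261) = 9*sqrt(29); 5*sqrt(116) = 10*sqrt(29)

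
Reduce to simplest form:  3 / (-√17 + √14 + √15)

Group as (√14 + √15) - √17; multiply by (√14 + √15) + √17, then rationalise the remaining surd.

(-6*√17 + 8*√15 + 9*√14 + √3570)/116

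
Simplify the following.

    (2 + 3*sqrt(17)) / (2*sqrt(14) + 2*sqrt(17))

(-3*sqrt(238) - 2*sqrt(14) + 2*sqrt(17) + 51)/6

Multiply numerator and denominator by -2*sqrt(14) + 2*sqrt(17).
Denominator becomes 12; numerator becomes -6*sqrt(238) - 4*sqrt(14) + 4*sqrt(17) + 102.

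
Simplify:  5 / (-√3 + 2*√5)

(5*√3 + 10*√5)/17

Multiply numerator and denominator by √3 + 2*√5.
Denominator becomes 17; numerator becomes 5*√3 + 10*√5.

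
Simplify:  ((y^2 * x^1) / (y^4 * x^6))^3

Inside the bracket: (y^-2) * (x^-5)
Raise to the power 3: (y^-6) * (x^-15)

1/(x^15*y^6)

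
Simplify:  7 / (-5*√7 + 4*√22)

Multiply numerator and denominator by 5*√7 + 4*√22.
Denominator becomes 177; numerator becomes 35*√7 + 28*√22.

(35*√7 + 28*√22)/177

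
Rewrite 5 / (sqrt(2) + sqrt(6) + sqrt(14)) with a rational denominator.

(-10*sqrt(42) - 15*sqrt(14) + 25*sqrt(6) + 45*sqrt(2))/6

Group as (sqrt(2) + sqrt(6)) + sqrt(14); multiply by (sqrt(2) + sqrt(6)) - sqrt(14), then rationalise the remaining surd.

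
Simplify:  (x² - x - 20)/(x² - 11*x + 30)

Factor: x² - x - 20 = (x - 5)·(x + 4);  x² - 11*x + 30 = (x - 6)·(x - 5)
Cancel the common factor (x - 5).

(x + 4)/(x - 6)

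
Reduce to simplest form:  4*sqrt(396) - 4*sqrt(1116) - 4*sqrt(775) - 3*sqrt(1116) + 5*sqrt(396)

4*sqrt(396) = 24*sqrt(11); 4*sqrt(1116) = 24*sqrt(31); 4*sqrt(775) = 20*sqrt(31); 3*sqrt(1116) = 18*sqrt(31); 5*sqrt(396) = 30*sqrt(11)

-62*sqrt(31) + 54*sqrt(11)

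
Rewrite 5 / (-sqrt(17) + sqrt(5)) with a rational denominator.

Multiply numerator and denominator by sqrt(5) + sqrt(17).
Denominator becomes -12; numerator becomes 5*sqrt(5) + 5*sqrt(17).

(-5*sqrt(17) - 5*sqrt(5))/12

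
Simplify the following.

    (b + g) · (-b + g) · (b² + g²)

-b⁴ + g⁴

Pair the conjugate factors: (g+b)(g-b) = -b² + g², then repeat with the next factor.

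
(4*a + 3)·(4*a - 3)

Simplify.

16*a² - 9

Product of conjugates: (P+Q)(P-Q) = P^2 - Q^2.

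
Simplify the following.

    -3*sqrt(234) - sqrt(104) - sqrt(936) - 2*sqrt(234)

-23*sqrt(26)

3*sqrt(234) = 9*sqrt(26); sqrt(104) = 2*sqrt(26); sqrt(936) = 6*sqrt(26); 2*sqrt(234) = 6*sqrt(26)
Combine: (-9 - 2 - 6 - 6)·sqrt(26) = -23*sqrt(26)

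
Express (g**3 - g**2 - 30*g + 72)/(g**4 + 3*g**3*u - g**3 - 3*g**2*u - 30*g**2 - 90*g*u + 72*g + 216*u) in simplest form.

Factor: g**3 - g**2 - 30*g + 72 = (g - 3)*(g + 6)*(g - 4);  g**4 + 3*g**3*u - g**3 - 3*g**2*u - 30*g**2 - 90*g*u + 72*g + 216*u = (g + 6)*(g - 4)*(g - 3)*(g + 3*u)
Cancel the common factors (g + 6), (g - 4), (g - 3).

1/(g + 3*u)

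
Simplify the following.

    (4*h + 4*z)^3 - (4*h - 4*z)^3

Only the odd-power cross terms survive.

128*z*(3*h^2 + z^2)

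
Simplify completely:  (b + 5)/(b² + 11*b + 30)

1/(b + 6)

Factor: b² + 11*b + 30 = (b + 5)·(b + 6)
Cancel the common factor (b + 5).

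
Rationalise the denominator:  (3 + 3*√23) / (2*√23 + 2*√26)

Multiply numerator and denominator by -2*√26 + 2*√23.
Denominator becomes -12; numerator becomes -6*√598 - 6*√26 + 6*√23 + 138.

(-23 - √23 + √26 + √598)/2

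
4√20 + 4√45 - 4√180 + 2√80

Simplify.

4√20 = 8*√5; 4√45 = 12*√5; 4√180 = 24*√5; 2√80 = 8*√5
Combine: (8 + 12 - 24 + 8)·√5 = 4*√5

4*√5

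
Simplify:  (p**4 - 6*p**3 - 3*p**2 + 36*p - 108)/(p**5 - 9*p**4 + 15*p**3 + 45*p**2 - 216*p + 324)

1/(p - 3)

Factor: p**4 - 6*p**3 - 3*p**2 + 36*p - 108 = (p + 3)*(p - 6)*(p**2 - 3*p + 6);  p**5 - 9*p**4 + 15*p**3 + 45*p**2 - 216*p + 324 = (p - 6)*(p - 3)*(p**2 - 3*p + 6)*(p + 3)
Cancel the common factors (p**2 - 3*p + 6), (p + 3), (p - 6).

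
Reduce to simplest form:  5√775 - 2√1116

13*√31

5√775 = 25*√31; 2√1116 = 12*√31
Combine: (25 - 12)·√31 = 13*√31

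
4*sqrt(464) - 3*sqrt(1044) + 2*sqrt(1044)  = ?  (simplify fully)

4*sqrt(464) = 16*sqrt(29); 3*sqrt(1044) = 18*sqrt(29); 2*sqrt(1044) = 12*sqrt(29)
Combine: (16 - 18 + 12)·sqrt(29) = 10*sqrt(29)

10*sqrt(29)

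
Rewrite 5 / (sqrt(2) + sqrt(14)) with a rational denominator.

Multiply numerator and denominator by -sqrt(14) + sqrt(2).
Denominator becomes -12; numerator becomes -5*sqrt(14) + 5*sqrt(2).

(-5*sqrt(2) + 5*sqrt(14))/12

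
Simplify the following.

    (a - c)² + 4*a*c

Expand the square and combine the 4*a*c term.

(a + c)²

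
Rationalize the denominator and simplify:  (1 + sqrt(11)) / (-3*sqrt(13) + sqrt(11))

Multiply numerator and denominator by sqrt(11) + 3*sqrt(13).
Denominator becomes -106; numerator becomes sqrt(11) + 3*sqrt(13) + 11 + 3*sqrt(143).

(-3*sqrt(143) - 11 - 3*sqrt(13) - sqrt(11))/106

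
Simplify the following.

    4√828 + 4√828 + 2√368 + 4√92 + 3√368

76*√23

4√828 = 24*√23; 4√828 = 24*√23; 2√368 = 8*√23; 4√92 = 8*√23; 3√368 = 12*√23
Combine: (24 + 24 + 8 + 8 + 12)·√23 = 76*√23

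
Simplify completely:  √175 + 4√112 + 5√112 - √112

√175 = 5*√7; 4√112 = 16*√7; 5√112 = 20*√7; √112 = 4*√7
Combine: (5 + 16 + 20 - 4)·√7 = 37*√7

37*√7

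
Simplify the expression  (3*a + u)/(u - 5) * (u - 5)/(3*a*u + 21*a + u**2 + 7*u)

1/(u + 7)

Factor: 3*a*u + 21*a + u**2 + 7*u = (3*a + u)*(u + 7)
Cancel the common factors (3*a + u), (u - 5).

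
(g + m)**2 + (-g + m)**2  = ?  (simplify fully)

2*g**2 + 2*m**2

Only the even-power cross terms survive.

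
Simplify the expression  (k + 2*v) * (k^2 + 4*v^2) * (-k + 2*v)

-k^4 + 16*v^4

((2*v)+k)((2*v)-k) = -k^2 + 4*v^2; continue pairing.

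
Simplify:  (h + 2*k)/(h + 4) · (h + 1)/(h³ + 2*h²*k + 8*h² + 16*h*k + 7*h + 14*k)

Factor: h³ + 2*h²*k + 8*h² + 16*h*k + 7*h + 14*k = (h + 2*k)·(h + 7)·(h + 1)
Cancel the common factors (h + 2*k), (h + 1).

1/(h² + 11*h + 28)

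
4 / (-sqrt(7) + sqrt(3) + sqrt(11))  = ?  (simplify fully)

(-28*sqrt(7) - 4*sqrt(11) + 60*sqrt(3) + 8*sqrt(231))/83

Group as (sqrt(3) + sqrt(11)) - sqrt(7); multiply by (sqrt(3) + sqrt(11)) + sqrt(7), then rationalise the remaining surd.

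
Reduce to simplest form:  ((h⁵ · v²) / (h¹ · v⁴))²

h⁸/v⁴

Inside the bracket: h⁴ · (v^-2)
Raise to the power 2: h⁸ · (v^-4)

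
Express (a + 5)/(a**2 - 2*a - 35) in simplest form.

1/(a - 7)

Factor: a**2 - 2*a - 35 = (a - 7)*(a + 5)
Cancel the common factor (a + 5).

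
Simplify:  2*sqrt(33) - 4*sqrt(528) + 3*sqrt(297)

2*sqrt(33) = 2*sqrt(33); 4*sqrt(528) = 16*sqrt(33); 3*sqrt(297) = 9*sqrt(33)
Combine: (2 - 16 + 9)·sqrt(33) = -5*sqrt(33)

-5*sqrt(33)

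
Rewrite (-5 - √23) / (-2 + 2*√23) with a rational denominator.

Multiply numerator and denominator by -2*√23 - 2.
Denominator becomes -88; numerator becomes 56 + 12*√23.

(-3*√23 - 14)/22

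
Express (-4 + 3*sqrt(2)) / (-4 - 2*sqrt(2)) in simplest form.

(-5*sqrt(2) + 7)/2

Multiply numerator and denominator by -4 + 2*sqrt(2).
Denominator becomes 8; numerator becomes -20*sqrt(2) + 28.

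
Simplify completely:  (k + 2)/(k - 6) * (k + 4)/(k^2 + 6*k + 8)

1/(k - 6)

Factor: k^2 + 6*k + 8 = (k + 2)*(k + 4)
Cancel the common factors (k + 2), (k + 4).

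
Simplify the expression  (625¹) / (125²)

5^(-2)

625¹ = 5^4; 125² = 5^6
Combine exponents: 5^(-2)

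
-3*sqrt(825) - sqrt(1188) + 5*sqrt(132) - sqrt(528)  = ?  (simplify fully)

3*sqrt(825) = 15*sqrt(33); sqrt(1188) = 6*sqrt(33); 5*sqrt(132) = 10*sqrt(33); sqrt(528) = 4*sqrt(33)
Combine: (-15 - 6 + 10 - 4)·sqrt(33) = -15*sqrt(33)

-15*sqrt(33)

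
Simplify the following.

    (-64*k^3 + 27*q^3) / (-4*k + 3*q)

16*k^2 + 12*k*q + 9*q^2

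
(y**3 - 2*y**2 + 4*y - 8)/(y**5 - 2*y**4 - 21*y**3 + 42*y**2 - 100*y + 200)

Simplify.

Factor: y**3 - 2*y**2 + 4*y - 8 = (y - 2)*(y**2 + 4);  y**5 - 2*y**4 - 21*y**3 + 42*y**2 - 100*y + 200 = (y - 5)*(y + 5)*(y - 2)*(y**2 + 4)
Cancel the common factors (y**2 + 4), (y - 2).

1/(y**2 - 25)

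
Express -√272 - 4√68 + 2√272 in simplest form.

-4*√17

√272 = 4*√17; 4√68 = 8*√17; 2√272 = 8*√17
Combine: (-4 - 8 + 8)·√17 = -4*√17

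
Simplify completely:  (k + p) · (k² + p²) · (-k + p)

-k⁴ + p⁴

Pair the conjugate factors: (p+k)(p-k) = -k² + p², then repeat with the next factor.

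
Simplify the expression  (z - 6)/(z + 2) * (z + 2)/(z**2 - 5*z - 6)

1/(z + 1)

Factor: z**2 - 5*z - 6 = (z + 1)*(z - 6)
Cancel the common factors (z + 2), (z - 6).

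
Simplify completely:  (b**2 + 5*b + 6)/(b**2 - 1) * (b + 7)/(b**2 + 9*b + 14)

Factor: b**2 + 5*b + 6 = (b + 2)*(b + 3);  b**2 - 1 = (b - 1)*(b + 1);  b**2 + 9*b + 14 = (b + 7)*(b + 2)
Cancel the common factors (b + 7), (b + 2).

(b + 3)/(b**2 - 1)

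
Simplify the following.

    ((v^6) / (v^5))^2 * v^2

v^4

Inside the bracket: v^1
Raise to the power 2: v^2
Multiply by v^2: add exponents.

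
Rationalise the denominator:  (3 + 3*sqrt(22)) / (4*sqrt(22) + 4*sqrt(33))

Multiply numerator and denominator by -4*sqrt(33) + 4*sqrt(22).
Denominator becomes -176; numerator becomes -132*sqrt(6) - 12*sqrt(33) + 12*sqrt(22) + 264.

(-66 - 3*sqrt(22) + 3*sqrt(33) + 33*sqrt(6))/44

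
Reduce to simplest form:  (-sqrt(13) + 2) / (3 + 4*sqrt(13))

Multiply numerator and denominator by -4*sqrt(13) + 3.
Denominator becomes -199; numerator becomes -11*sqrt(13) + 58.

(-58 + 11*sqrt(13))/199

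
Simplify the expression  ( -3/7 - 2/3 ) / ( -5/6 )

Numerator: -3/7 - 2/3 = -23/21
Denominator: -5/6 = -5/6
Divide: (-23/21) · (-6/5) = 46/35

46/35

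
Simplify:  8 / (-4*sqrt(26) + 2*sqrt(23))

Multiply numerator and denominator by 2*sqrt(23) + 4*sqrt(26).
Denominator becomes -324; numerator becomes 16*sqrt(23) + 32*sqrt(26).

(-8*sqrt(26) - 4*sqrt(23))/81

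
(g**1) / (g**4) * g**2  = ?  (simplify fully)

Quotient: (g**-3)
Multiply by g**2: add exponents.

1/g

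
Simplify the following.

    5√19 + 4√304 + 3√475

36*√19

5√19 = 5*√19; 4√304 = 16*√19; 3√475 = 15*√19
Combine: (5 + 16 + 15)·√19 = 36*√19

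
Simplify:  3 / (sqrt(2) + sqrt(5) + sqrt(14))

(-11*sqrt(5) - 17*sqrt(2) + 4*sqrt(35) + 7*sqrt(14))/3

Group as (sqrt(2) + sqrt(5)) + sqrt(14); multiply by (sqrt(2) + sqrt(5)) - sqrt(14), then rationalise the remaining surd.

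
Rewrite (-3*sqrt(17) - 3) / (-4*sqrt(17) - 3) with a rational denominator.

Multiply numerator and denominator by -3 + 4*sqrt(17).
Denominator becomes -263; numerator becomes -195 - 3*sqrt(17).

(3*sqrt(17) + 195)/263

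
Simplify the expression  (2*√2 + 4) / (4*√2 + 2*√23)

(-4*√2 - 4 + √46 + 2*√23)/15

Multiply numerator and denominator by -2*√23 + 4*√2.
Denominator becomes -60; numerator becomes -8*√23 - 4*√46 + 16 + 16*√2.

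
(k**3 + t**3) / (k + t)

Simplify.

k**2 - k*t + t**2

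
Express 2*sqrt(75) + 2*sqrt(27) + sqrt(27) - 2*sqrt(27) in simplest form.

13*sqrt(3)

2*sqrt(75) = 10*sqrt(3); 2*sqrt(27) = 6*sqrt(3); sqrt(27) = 3*sqrt(3); 2*sqrt(27) = 6*sqrt(3)
Combine: (10 + 6 + 3 - 6)·sqrt(3) = 13*sqrt(3)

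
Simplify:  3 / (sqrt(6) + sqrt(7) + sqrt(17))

(-3*sqrt(714) - 6*sqrt(17) + 24*sqrt(7) + 27*sqrt(6))/76

Group as (sqrt(6) + sqrt(7)) + sqrt(17); multiply by (sqrt(6) + sqrt(7)) - sqrt(17), then rationalise the remaining surd.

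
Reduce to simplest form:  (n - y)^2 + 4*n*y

(n + y)^2

After expansion: n^2 + 2*n*y + y^2 — a perfect-square trinomial.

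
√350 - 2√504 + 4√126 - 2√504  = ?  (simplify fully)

√350 = 5*√14; 2√504 = 12*√14; 4√126 = 12*√14; 2√504 = 12*√14
Combine: (5 - 12 + 12 - 12)·√14 = -7*√14

-7*√14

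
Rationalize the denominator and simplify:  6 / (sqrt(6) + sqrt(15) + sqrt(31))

(-9*sqrt(310) - 15*sqrt(31) + 33*sqrt(15) + 60*sqrt(6))/65

Group as (sqrt(6) + sqrt(15)) + sqrt(31); multiply by (sqrt(6) + sqrt(15)) - sqrt(31), then rationalise the remaining surd.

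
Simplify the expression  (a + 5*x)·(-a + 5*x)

(5*x)^2 - (a)^2 = -a² + 25*x².

-a² + 25*x²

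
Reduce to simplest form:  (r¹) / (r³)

r^(-2)

Quotient: (r^-2)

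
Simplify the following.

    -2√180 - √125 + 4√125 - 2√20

-√5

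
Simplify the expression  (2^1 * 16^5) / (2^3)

2^18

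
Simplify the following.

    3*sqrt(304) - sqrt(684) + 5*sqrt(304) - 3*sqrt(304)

14*sqrt(19)

3*sqrt(304) = 12*sqrt(19); sqrt(684) = 6*sqrt(19); 5*sqrt(304) = 20*sqrt(19); 3*sqrt(304) = 12*sqrt(19)
Combine: (12 - 6 + 20 - 12)·sqrt(19) = 14*sqrt(19)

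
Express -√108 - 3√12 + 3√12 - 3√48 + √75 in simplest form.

-13*√3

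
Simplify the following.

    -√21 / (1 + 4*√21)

(-84 + √21)/335

Multiply numerator and denominator by -4*√21 + 1.
Denominator becomes -335; numerator becomes -√21 + 84.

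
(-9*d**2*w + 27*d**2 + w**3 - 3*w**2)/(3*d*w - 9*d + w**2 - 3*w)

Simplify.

-3*d + w

Factor: -9*d**2*w + 27*d**2 + w**3 - 3*w**2 = (-3*d + w)*(3*d + w)*(w - 3);  3*d*w - 9*d + w**2 - 3*w = (3*d + w)*(w - 3)
Cancel the common factors (w - 3), (3*d + w).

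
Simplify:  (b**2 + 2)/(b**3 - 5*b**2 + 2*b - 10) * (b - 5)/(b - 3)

1/(b - 3)

Factor: b**3 - 5*b**2 + 2*b - 10 = (b**2 + 2)*(b - 5)
Cancel the common factors (b**2 + 2), (b - 5).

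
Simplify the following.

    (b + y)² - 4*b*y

(b - y)²

After expansion: b² - 2*b*y + y² — a perfect-square trinomial.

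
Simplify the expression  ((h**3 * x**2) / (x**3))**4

Inside the bracket: h**3 * (x**-1)
Raise to the power 4: h**12 * (x**-4)

h**12/x**4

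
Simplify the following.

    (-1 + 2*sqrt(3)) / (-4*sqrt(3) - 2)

(-13 + 4*sqrt(3))/22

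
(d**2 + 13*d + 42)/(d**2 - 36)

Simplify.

(d + 7)/(d - 6)

Factor: d**2 + 13*d + 42 = (d + 6)*(d + 7);  d**2 - 36 = (d - 6)*(d + 6)
Cancel the common factor (d + 6).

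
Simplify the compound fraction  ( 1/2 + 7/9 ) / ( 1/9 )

23/2

Numerator: 1/2 + 7/9 = 23/18
Denominator: 1/9 = 1/9
Divide: (23/18) · (9) = 23/2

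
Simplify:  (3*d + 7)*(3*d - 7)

9*d**2 - 49

Difference of squares with P = 3*d, Q = 7.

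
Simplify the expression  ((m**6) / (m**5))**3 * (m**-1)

m**2

Inside the bracket: m**1
Raise to the power 3: m**3
Multiply by (m**-1): add exponents.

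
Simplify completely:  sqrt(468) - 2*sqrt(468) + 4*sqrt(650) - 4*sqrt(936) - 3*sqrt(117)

sqrt(468) = 6*sqrt(13); 2*sqrt(468) = 12*sqrt(13); 4*sqrt(650) = 20*sqrt(26); 4*sqrt(936) = 24*sqrt(26); 3*sqrt(117) = 9*sqrt(13)

-15*sqrt(13) - 4*sqrt(26)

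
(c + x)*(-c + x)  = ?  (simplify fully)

-c^2 + x^2

Difference of squares with P = x, Q = c.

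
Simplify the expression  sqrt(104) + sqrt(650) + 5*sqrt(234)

22*sqrt(26)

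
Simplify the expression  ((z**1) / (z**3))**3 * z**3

z**(-3)

Inside the bracket: (z**-2)
Raise to the power 3: (z**-6)
Multiply by z**3: add exponents.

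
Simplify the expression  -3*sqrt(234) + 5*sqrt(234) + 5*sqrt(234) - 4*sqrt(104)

13*sqrt(26)

3*sqrt(234) = 9*sqrt(26); 5*sqrt(234) = 15*sqrt(26); 5*sqrt(234) = 15*sqrt(26); 4*sqrt(104) = 8*sqrt(26)
Combine: (-9 + 15 + 15 - 8)·sqrt(26) = 13*sqrt(26)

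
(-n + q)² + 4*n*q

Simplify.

Expand the square and combine the 4*n*q term.

(n + q)²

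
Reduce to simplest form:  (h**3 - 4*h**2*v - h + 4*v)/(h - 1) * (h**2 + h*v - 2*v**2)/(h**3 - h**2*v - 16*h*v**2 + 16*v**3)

Factor: h**3 - 4*h**2*v - h + 4*v = (h - 4*v)*(h - 1)*(h + 1);  h**2 + h*v - 2*v**2 = (h + 2*v)*(h - v);  h**3 - h**2*v - 16*h*v**2 + 16*v**3 = (h - 4*v)*(h - v)*(h + 4*v)
Cancel the common factors (h - 4*v), (h - 1), (h - v).

(h**2 + 2*h*v + h + 2*v)/(h + 4*v)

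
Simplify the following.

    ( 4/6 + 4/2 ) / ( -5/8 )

-64/15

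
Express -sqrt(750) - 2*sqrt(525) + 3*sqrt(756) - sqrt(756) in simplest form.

-5*sqrt(30) + 2*sqrt(21)

sqrt(750) = 5*sqrt(30); 2*sqrt(525) = 10*sqrt(21); 3*sqrt(756) = 18*sqrt(21); sqrt(756) = 6*sqrt(21)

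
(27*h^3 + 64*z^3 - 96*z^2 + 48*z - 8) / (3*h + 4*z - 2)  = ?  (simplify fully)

Apply the sum-of-cubes factorisation and cancel (3*h + 4*z - 2).

9*h^2 - 12*h*z + 6*h + 16*z^2 - 16*z + 4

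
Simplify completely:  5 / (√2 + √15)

(-5*√2 + 5*√15)/13

Multiply numerator and denominator by -√15 + √2.
Denominator becomes -13; numerator becomes -5*√15 + 5*√2.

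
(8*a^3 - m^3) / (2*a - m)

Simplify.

4*a^2 + 2*a*m + m^2

Apply the difference-of-cubes factorisation and cancel (2*a - m).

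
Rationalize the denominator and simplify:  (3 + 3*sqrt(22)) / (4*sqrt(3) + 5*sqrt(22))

(-12*sqrt(66) - 12*sqrt(3) + 15*sqrt(22) + 330)/502

Multiply numerator and denominator by -4*sqrt(3) + 5*sqrt(22).
Denominator becomes 502; numerator becomes -12*sqrt(66) - 12*sqrt(3) + 15*sqrt(22) + 330.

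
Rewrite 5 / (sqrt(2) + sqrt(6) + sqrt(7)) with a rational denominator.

(-20*sqrt(21) + 5*sqrt(7) + 15*sqrt(6) + 55*sqrt(2))/47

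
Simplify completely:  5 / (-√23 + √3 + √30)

(-5*√23 - 2*√30 + 25*√3 + 3*√230)/26

Group as (√3 + √30) - √23; multiply by (√3 + √30) + √23, then rationalise the remaining surd.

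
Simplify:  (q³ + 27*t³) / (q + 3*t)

Apply the sum-of-cubes factorisation and cancel (q + 3*t).

q² - 3*q*t + 9*t²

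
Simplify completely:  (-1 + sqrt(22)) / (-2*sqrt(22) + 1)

(-43 + sqrt(22))/87

Multiply numerator and denominator by 1 + 2*sqrt(22).
Denominator becomes -87; numerator becomes -sqrt(22) + 43.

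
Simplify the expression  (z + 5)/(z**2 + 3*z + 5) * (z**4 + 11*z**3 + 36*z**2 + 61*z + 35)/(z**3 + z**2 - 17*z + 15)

(z**2 + 8*z + 7)/(z**2 - 4*z + 3)

Factor: z**4 + 11*z**3 + 36*z**2 + 61*z + 35 = (z + 1)*(z**2 + 3*z + 5)*(z + 7);  z**3 + z**2 - 17*z + 15 = (z - 1)*(z - 3)*(z + 5)
Cancel the common factors (z**2 + 3*z + 5), (z + 5).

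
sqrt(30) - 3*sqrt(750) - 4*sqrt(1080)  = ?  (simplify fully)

-38*sqrt(30)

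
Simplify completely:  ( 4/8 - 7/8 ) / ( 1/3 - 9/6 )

9/28

Numerator: 4/8 - 7/8 = -3/8
Denominator: 1/3 - 9/6 = -7/6
Divide: (-3/8) · (-6/7) = 9/28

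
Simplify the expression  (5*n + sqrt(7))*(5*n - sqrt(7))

Product of conjugates: (P+Q)(P-Q) = P^2 - Q^2.

25*n^2 - 7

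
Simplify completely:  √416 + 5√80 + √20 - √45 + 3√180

4*√26 + 37*√5

√416 = 4*√26; 5√80 = 20*√5; √20 = 2*√5; √45 = 3*√5; 3√180 = 18*√5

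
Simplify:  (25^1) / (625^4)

5^(-14)

25^1 = 5^2; 625^4 = 5^16
Combine exponents: 5^(-14)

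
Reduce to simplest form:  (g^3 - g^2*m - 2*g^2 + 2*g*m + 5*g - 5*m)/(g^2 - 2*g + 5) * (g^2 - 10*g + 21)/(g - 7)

Factor: g^3 - g^2*m - 2*g^2 + 2*g*m + 5*g - 5*m = (g^2 - 2*g + 5)*(g - m);  g^2 - 10*g + 21 = (g - 3)*(g - 7)
Cancel the common factors (g^2 - 2*g + 5), (g - 7).

g^2 - g*m - 3*g + 3*m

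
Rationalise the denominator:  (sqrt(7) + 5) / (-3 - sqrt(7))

-4 + sqrt(7)

Multiply numerator and denominator by -3 + sqrt(7).
Denominator becomes 2; numerator becomes -8 + 2*sqrt(7).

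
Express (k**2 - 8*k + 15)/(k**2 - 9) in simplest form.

(k - 5)/(k + 3)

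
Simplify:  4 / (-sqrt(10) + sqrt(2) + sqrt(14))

(-6*sqrt(10) - 2*sqrt(14) + 22*sqrt(2) + 4*sqrt(70))/19

Group as (sqrt(2) + sqrt(14)) - sqrt(10); multiply by (sqrt(2) + sqrt(14)) + sqrt(10), then rationalise the remaining surd.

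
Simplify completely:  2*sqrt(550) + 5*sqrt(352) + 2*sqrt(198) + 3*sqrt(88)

42*sqrt(22)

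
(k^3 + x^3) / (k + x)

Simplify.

k^2 - k*x + x^2

k^3 + x^3 = (k + x)(k^2 - k*x + x^2).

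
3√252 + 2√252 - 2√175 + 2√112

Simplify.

3√252 = 18*√7; 2√252 = 12*√7; 2√175 = 10*√7; 2√112 = 8*√7
Combine: (18 + 12 - 10 + 8)·√7 = 28*√7

28*√7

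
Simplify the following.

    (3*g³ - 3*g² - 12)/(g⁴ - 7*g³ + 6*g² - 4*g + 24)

Factor: 3*g³ - 3*g² - 12 = 3·(g² + g + 2)·(g - 2);  g⁴ - 7*g³ + 6*g² - 4*g + 24 = (g - 6)·(g² + g + 2)·(g - 2)
Cancel the common factors (g² + g + 2), (g - 2).

3/(g - 6)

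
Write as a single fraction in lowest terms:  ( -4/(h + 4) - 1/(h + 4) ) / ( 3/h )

Numerator: -4/(h + 4) - 1/(h + 4) = -5/(h + 4)
Denominator: 3/h = 3/h
Divide: (-5/(h + 4)) · (h/3) = -5*h/(3*h + 12)

-5*h/(3*h + 12)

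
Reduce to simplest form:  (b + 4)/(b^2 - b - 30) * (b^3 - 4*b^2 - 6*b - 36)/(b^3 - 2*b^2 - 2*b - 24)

(b + 4)/(b^2 + b - 20)

Factor: b^2 - b - 30 = (b + 5)*(b - 6);  b^3 - 4*b^2 - 6*b - 36 = (b - 6)*(b^2 + 2*b + 6);  b^3 - 2*b^2 - 2*b - 24 = (b - 4)*(b^2 + 2*b + 6)
Cancel the common factors (b^2 + 2*b + 6), (b - 6).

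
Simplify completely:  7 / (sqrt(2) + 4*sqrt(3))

Multiply numerator and denominator by -4*sqrt(3) + sqrt(2).
Denominator becomes -46; numerator becomes -28*sqrt(3) + 7*sqrt(2).

(-7*sqrt(2) + 28*sqrt(3))/46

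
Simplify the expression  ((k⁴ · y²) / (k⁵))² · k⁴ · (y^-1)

Inside the bracket: (k^-1) · y²
Raise to the power 2: (k^-2) · y⁴
Multiply by k⁴ · (y^-1): add exponents.

k²*y³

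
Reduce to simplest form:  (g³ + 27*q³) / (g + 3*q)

Factor as (a+b)(a^2-ab+b^2) with a=g, b=(3*q).

g² - 3*g*q + 9*q²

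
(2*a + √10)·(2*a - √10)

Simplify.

(2*a)^2 - (√10)^2 = 4*a² - 10.

4*a² - 10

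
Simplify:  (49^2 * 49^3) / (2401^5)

7^(-10)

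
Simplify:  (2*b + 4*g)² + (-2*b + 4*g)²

8*b² + 32*g²

Write as f((4*g),(2*b)) + f((4*g),-(2*b)) and expand.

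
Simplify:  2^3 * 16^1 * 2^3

2^10

2^3 = 2^3; 16^1 = 2^4; 2^3 = 2^3
Combine exponents: 2^10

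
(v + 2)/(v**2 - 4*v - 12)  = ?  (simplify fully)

Factor: v**2 - 4*v - 12 = (v - 6)*(v + 2)
Cancel the common factor (v + 2).

1/(v - 6)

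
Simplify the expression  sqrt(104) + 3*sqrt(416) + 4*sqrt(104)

22*sqrt(26)

sqrt(104) = 2*sqrt(26); 3*sqrt(416) = 12*sqrt(26); 4*sqrt(104) = 8*sqrt(26)
Combine: (2 + 12 + 8)·sqrt(26) = 22*sqrt(26)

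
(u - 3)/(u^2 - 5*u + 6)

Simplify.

1/(u - 2)

Factor: u^2 - 5*u + 6 = (u - 2)*(u - 3)
Cancel the common factor (u - 3).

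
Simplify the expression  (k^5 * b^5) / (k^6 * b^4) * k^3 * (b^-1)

k^2

Quotient: (k^-1) * b^1
Multiply by k^3 * (b^-1): add exponents.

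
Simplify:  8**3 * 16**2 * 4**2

8**3 = 2**9; 16**2 = 2**8; 4**2 = 2**4
Combine exponents: 2**21

2**21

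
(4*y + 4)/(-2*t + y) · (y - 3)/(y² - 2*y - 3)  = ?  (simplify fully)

Factor: 4*y + 4 = 4·(y + 1);  y² - 2*y - 3 = (y - 3)·(y + 1)
Cancel the common factors (y - 3), (y + 1).

4/(-2*t + y)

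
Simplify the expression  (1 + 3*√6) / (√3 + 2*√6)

(-9*√2 - √3 + 2*√6 + 36)/21

Multiply numerator and denominator by -√3 + 2*√6.
Denominator becomes 21; numerator becomes -9*√2 - √3 + 2*√6 + 36.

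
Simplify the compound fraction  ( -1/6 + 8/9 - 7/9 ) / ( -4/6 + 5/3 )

-1/18

Numerator: -1/6 + 8/9 - 7/9 = -1/18
Denominator: -4/6 + 5/3 = 1
Divide: (-1/18) · (1) = -1/18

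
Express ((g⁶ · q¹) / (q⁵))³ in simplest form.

Inside the bracket: g⁶ · (q^-4)
Raise to the power 3: g^18 · (q^-12)

g^18/q^12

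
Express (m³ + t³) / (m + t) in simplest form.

Apply the sum-of-cubes factorisation and cancel (m + t).

m² - m*t + t²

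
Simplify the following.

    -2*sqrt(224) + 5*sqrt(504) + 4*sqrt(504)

46*sqrt(14)

2*sqrt(224) = 8*sqrt(14); 5*sqrt(504) = 30*sqrt(14); 4*sqrt(504) = 24*sqrt(14)
Combine: (-8 + 30 + 24)·sqrt(14) = 46*sqrt(14)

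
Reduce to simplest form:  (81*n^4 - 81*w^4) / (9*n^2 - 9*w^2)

9*n^2 + 9*w^2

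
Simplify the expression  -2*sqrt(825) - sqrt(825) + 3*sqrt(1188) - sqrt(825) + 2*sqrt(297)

4*sqrt(33)

2*sqrt(825) = 10*sqrt(33); sqrt(825) = 5*sqrt(33); 3*sqrt(1188) = 18*sqrt(33); sqrt(825) = 5*sqrt(33); 2*sqrt(297) = 6*sqrt(33)
Combine: (-10 - 5 + 18 - 5 + 6)·sqrt(33) = 4*sqrt(33)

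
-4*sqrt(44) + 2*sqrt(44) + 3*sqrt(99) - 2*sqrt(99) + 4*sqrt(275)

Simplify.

4*sqrt(44) = 8*sqrt(11); 2*sqrt(44) = 4*sqrt(11); 3*sqrt(99) = 9*sqrt(11); 2*sqrt(99) = 6*sqrt(11); 4*sqrt(275) = 20*sqrt(11)
Combine: (-8 + 4 + 9 - 6 + 20)·sqrt(11) = 19*sqrt(11)

19*sqrt(11)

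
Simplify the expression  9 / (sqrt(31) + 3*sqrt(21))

(-9*sqrt(31) + 27*sqrt(21))/158

Multiply numerator and denominator by -3*sqrt(21) + sqrt(31).
Denominator becomes -158; numerator becomes -27*sqrt(21) + 9*sqrt(31).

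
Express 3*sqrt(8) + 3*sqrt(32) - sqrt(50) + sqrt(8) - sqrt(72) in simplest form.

3*sqrt(8) = 6*sqrt(2); 3*sqrt(32) = 12*sqrt(2); sqrt(50) = 5*sqrt(2); sqrt(8) = 2*sqrt(2); sqrt(72) = 6*sqrt(2)
Combine: (6 + 12 - 5 + 2 - 6)·sqrt(2) = 9*sqrt(2)

9*sqrt(2)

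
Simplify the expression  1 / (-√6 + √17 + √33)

(-22*√6 - 5*√33 + 11*√17 + 3*√374)/154

Group as (√17 + √33) - √6; multiply by (√17 + √33) + √6, then rationalise the remaining surd.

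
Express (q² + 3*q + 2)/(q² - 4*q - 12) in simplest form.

Factor: q² + 3*q + 2 = (q + 2)·(q + 1);  q² - 4*q - 12 = (q - 6)·(q + 2)
Cancel the common factor (q + 2).

(q + 1)/(q - 6)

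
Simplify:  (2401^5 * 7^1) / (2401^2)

7^13

2401^5 = 7^20; 7^1 = 7^1; 2401^2 = 7^8
Combine exponents: 7^13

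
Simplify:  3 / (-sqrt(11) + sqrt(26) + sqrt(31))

Group as (sqrt(26) + sqrt(31)) - sqrt(11); multiply by (sqrt(26) + sqrt(31)) + sqrt(11), then rationalise the remaining surd.

(-69*sqrt(11) + 9*sqrt(31) + 24*sqrt(26) + 3*sqrt(8866))/554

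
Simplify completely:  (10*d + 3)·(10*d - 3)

Difference of squares with P = 10*d, Q = 3.

100*d² - 9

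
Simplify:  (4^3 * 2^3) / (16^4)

4^3 = 2^6; 2^3 = 2^3; 16^4 = 2^16
Combine exponents: 2^(-7)

2^(-7)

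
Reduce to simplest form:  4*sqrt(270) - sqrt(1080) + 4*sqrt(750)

4*sqrt(270) = 12*sqrt(30); sqrt(1080) = 6*sqrt(30); 4*sqrt(750) = 20*sqrt(30)
Combine: (12 - 6 + 20)·sqrt(30) = 26*sqrt(30)

26*sqrt(30)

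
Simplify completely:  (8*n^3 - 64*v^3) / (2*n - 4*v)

4*n^2 + 8*n*v + 16*v^2

Factor as (a-b)(a^2+ab+b^2) with a=(2*n), b=(4*v).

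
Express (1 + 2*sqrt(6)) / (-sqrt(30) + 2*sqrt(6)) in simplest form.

Multiply numerator and denominator by 2*sqrt(6) + sqrt(30).
Denominator becomes -6; numerator becomes 2*sqrt(6) + sqrt(30) + 24 + 12*sqrt(5).

(-12*sqrt(5) - 24 - sqrt(30) - 2*sqrt(6))/6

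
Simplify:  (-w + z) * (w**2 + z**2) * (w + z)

-w**4 + z**4

Pair the conjugate factors: (z+w)(z-w) = -w**2 + z**2, then repeat with the next factor.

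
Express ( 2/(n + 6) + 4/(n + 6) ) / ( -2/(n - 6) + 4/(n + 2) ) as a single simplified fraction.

(3*n**2 - 12*n - 36)/(n**2 - 8*n - 84)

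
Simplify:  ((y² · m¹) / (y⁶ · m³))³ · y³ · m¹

1/(m⁵*y⁹)

Inside the bracket: (y^-4) · (m^-2)
Raise to the power 3: (y^-12) · (m^-6)
Multiply by y³ · m¹: add exponents.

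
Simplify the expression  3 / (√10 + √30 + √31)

Group as (√30 + √31) + √10; multiply by (√30 + √31) - √10, then rationalise the remaining surd.

(-20*√93 + 9*√31 + 11*√30 + 51*√10)/373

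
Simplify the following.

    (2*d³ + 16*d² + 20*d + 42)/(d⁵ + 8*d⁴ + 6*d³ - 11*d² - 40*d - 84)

Factor: 2*d³ + 16*d² + 20*d + 42 = 2·(d + 7)·(d² + d + 3);  d⁵ + 8*d⁴ + 6*d³ - 11*d² - 40*d - 84 = (d - 2)·(d² + d + 3)·(d + 7)·(d + 2)
Cancel the common factors (d² + d + 3), (d + 7).

2/(d² - 4)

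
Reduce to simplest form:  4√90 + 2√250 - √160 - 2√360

6*√10

4√90 = 12*√10; 2√250 = 10*√10; √160 = 4*√10; 2√360 = 12*√10
Combine: (12 + 10 - 4 - 12)·√10 = 6*√10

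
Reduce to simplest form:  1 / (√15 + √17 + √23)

Group as (√17 + √23) + √15; multiply by (√17 + √23) - √15, then rationalise the remaining surd.

(-2*√5865 + 9*√23 + 21*√17 + 25*√15)/939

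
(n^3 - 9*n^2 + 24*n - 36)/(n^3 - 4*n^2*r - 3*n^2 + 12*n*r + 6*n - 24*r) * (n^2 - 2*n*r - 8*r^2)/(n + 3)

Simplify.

Factor: n^3 - 9*n^2 + 24*n - 36 = (n^2 - 3*n + 6)*(n - 6);  n^3 - 4*n^2*r - 3*n^2 + 12*n*r + 6*n - 24*r = (n^2 - 3*n + 6)*(n - 4*r);  n^2 - 2*n*r - 8*r^2 = (n + 2*r)*(n - 4*r)
Cancel the common factors (n^2 - 3*n + 6), (n - 4*r).

(n^2 + 2*n*r - 6*n - 12*r)/(n + 3)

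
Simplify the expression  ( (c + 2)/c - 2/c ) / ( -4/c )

Numerator: (c + 2)/c - 2/c = 1
Denominator: -4/c = -4/c
Divide: (1) · (-c/4) = -c/4

-c/4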